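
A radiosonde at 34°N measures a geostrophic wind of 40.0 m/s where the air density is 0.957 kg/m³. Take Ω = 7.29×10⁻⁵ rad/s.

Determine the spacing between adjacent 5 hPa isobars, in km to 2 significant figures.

Coriolis parameter at 34°N:
f = 2Ω sin φ = 2 × 7.29×10⁻⁵ × sin 34° = 8.15×10⁻⁵ s⁻¹
Geostrophic balance rearranged: |∂P/∂n| = f ρ V_g
|∂P/∂n| = 8.15×10⁻⁵ × 0.957 × 40.0 = 3.12×10⁻³ Pa/m
Isobar spacing: Δn = ΔP/|∂P/∂n| = 500 Pa / 3.12×10⁻³ Pa/m = 160206 m ≈ 160 km

160 km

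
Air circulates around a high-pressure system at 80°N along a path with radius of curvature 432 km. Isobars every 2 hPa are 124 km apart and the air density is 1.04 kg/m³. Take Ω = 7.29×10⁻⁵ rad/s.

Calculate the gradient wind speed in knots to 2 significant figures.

Coriolis parameter at 80°N:
f = 2Ω sin φ = 2 × 7.29×10⁻⁵ × sin 80° = 1.44×10⁻⁴ s⁻¹
Pressure gradient: |∂P/∂n| = 200 Pa / 124000 m = 1.61×10⁻³ Pa/m
Geostrophic speed: V_g = |∂P/∂n|/(fρ) = 1.61×10⁻³/(1.44×10⁻⁴ × 1.04) = 10.8 m/s
Around a high, pressure-gradient force acts outward with centrifugal, so Coriolis balances both:
fV = (1/ρ)|∂P/∂n| + V²/R  →  V² − fR·V + fR·V_g = 0
With fR = 1.44×10⁻⁴ × 432×10³ m = 62.0 m/s:
V = [fR − √((fR)² − 4 fR V_g)]/2 = [62.0 − √(62.0² − 4×62.0×10.8)]/2 = 13.9 m/s
Supergeostrophic (V > V_g = 10.8 m/s), as expected around a high.
Converting: 13.9 m/s × 1.944 = 27 knots

27 knots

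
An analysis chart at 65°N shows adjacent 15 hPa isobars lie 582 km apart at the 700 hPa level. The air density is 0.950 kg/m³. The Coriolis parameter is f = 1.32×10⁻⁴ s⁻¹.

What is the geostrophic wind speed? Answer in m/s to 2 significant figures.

21 m/s

Pressure gradient: |∂P/∂n| = 1500 Pa / 582000 m = 2.58×10⁻³ Pa/m
Geostrophic balance (pressure-gradient force = Coriolis force):
V_g = (1/(fρ)) |∂P/∂n| = 2.58×10⁻³ / (1.32×10⁻⁴ × 0.950) = 20.6 m/s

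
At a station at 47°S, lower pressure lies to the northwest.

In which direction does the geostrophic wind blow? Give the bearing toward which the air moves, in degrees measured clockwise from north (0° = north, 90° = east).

225°

The pressure-gradient force points toward the northwest (bearing 315°).
Geostrophic balance: in the Southern Hemisphere the Coriolis force deflects motion to the left, so the geostrophic wind blows 90° to the left of the pressure-gradient force (low pressure on the right).
Rotating 315° by 90° counterclockwise gives 225° — the wind blows toward the southwest.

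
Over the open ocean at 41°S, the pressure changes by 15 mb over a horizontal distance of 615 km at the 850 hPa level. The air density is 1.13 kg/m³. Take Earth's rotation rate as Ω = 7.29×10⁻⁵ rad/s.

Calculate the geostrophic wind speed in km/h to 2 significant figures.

81 km/h

Coriolis parameter at 41°S:
f = 2Ω sin φ = 2 × 7.29×10⁻⁵ × sin 41° = 9.57×10⁻⁵ s⁻¹
Pressure gradient: |∂P/∂n| = 1500 Pa / 615000 m = 2.44×10⁻³ Pa/m
Geostrophic balance (pressure-gradient force = Coriolis force):
V_g = (1/(fρ)) |∂P/∂n| = 2.44×10⁻³ / (9.57×10⁻⁵ × 1.13) = 22.6 m/s
Converting: 22.6 m/s × 3.6 = 81 km/h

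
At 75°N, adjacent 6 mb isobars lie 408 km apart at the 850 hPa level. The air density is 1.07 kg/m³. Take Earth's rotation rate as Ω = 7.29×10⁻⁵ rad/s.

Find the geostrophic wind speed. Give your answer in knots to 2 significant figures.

19 knots

Coriolis parameter at 75°N:
f = 2Ω sin φ = 2 × 7.29×10⁻⁵ × sin 75° = 1.41×10⁻⁴ s⁻¹
Pressure gradient: |∂P/∂n| = 600 Pa / 408000 m = 1.47×10⁻³ Pa/m
Geostrophic balance (pressure-gradient force = Coriolis force):
V_g = (1/(fρ)) |∂P/∂n| = 1.47×10⁻³ / (1.41×10⁻⁴ × 1.07) = 9.76 m/s
Converting: 9.76 m/s × 1.944 = 19 knots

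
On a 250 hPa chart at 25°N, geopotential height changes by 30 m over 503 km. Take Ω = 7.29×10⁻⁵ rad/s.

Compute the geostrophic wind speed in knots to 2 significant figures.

Coriolis parameter at 25°N:
f = 2Ω sin φ = 2 × 7.29×10⁻⁵ × sin 25° = 6.16×10⁻⁵ s⁻¹
Height gradient: |∂Z/∂n| = 30 m / 503000 m = 5.96×10⁻⁵
On a pressure surface, geostrophic balance gives V_g = (g/f)|∂Z/∂n|:
V_g = 9.81 × 5.96×10⁻⁵ / 6.16×10⁻⁵ = 9.50 m/s
Converting: 9.50 m/s × 1.944 = 18 knots

18 knots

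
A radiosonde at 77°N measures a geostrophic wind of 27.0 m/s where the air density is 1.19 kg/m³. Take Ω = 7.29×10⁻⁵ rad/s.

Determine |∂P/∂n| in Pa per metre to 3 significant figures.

Coriolis parameter at 77°N:
f = 2Ω sin φ = 2 × 7.29×10⁻⁵ × sin 77° = 1.42×10⁻⁴ s⁻¹
Geostrophic balance rearranged: |∂P/∂n| = f ρ V_g
|∂P/∂n| = 1.42×10⁻⁴ × 1.19 × 27.0 = 4.56×10⁻³ Pa/m

4.56×10⁻³ Pa/m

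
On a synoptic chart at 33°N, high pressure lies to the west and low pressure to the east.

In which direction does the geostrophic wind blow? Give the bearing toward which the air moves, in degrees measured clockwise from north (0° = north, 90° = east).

The pressure-gradient force points toward the east (bearing 090°).
Geostrophic balance: in the Northern Hemisphere the Coriolis force deflects motion to the right, so the geostrophic wind blows 90° to the right of the pressure-gradient force (low pressure on the left).
Rotating 090° by 90° clockwise gives 180° — the wind blows toward the south.

180°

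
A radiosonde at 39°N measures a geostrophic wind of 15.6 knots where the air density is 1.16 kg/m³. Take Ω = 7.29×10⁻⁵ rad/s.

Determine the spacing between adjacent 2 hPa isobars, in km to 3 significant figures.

234 km

Coriolis parameter at 39°N:
f = 2Ω sin φ = 2 × 7.29×10⁻⁵ × sin 39° = 9.18×10⁻⁵ s⁻¹
Wind speed in SI: 15.6 knots = 8.03 m/s
Geostrophic balance rearranged: |∂P/∂n| = f ρ V_g
|∂P/∂n| = 9.18×10⁻⁵ × 1.16 × 8.03 = 8.54×10⁻⁴ Pa/m
Isobar spacing: Δn = ΔP/|∂P/∂n| = 200 Pa / 8.54×10⁻⁴ Pa/m = 234142 m ≈ 234 km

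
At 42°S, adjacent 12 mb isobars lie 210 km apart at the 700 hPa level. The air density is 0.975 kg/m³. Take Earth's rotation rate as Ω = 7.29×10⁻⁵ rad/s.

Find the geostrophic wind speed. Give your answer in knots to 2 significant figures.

120 knots

Coriolis parameter at 42°S:
f = 2Ω sin φ = 2 × 7.29×10⁻⁵ × sin 42° = 9.76×10⁻⁵ s⁻¹
Pressure gradient: |∂P/∂n| = 1200 Pa / 210000 m = 5.71×10⁻³ Pa/m
Geostrophic balance (pressure-gradient force = Coriolis force):
V_g = (1/(fρ)) |∂P/∂n| = 5.71×10⁻³ / (9.76×10⁻⁵ × 0.975) = 60.1 m/s
Converting: 60.1 m/s × 1.944 = 120 knots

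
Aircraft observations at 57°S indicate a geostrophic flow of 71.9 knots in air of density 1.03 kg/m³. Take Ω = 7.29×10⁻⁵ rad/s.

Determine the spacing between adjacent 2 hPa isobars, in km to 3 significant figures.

42.9 km

Coriolis parameter at 57°S:
f = 2Ω sin φ = 2 × 7.29×10⁻⁵ × sin 57° = 1.22×10⁻⁴ s⁻¹
Wind speed in SI: 71.9 knots = 37.0 m/s
Geostrophic balance rearranged: |∂P/∂n| = f ρ V_g
|∂P/∂n| = 1.22×10⁻⁴ × 1.03 × 37.0 = 4.66×10⁻³ Pa/m
Isobar spacing: Δn = ΔP/|∂P/∂n| = 200 Pa / 4.66×10⁻³ Pa/m = 42932 m ≈ 42.9 km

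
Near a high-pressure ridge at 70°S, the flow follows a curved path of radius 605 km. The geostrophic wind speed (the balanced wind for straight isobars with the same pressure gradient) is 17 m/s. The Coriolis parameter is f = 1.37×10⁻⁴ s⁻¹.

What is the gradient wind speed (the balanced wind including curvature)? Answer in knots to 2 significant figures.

Around a high, pressure-gradient force acts outward with centrifugal, so Coriolis balances both:
fV = (1/ρ)|∂P/∂n| + V²/R  →  V² − fR·V + fR·V_g = 0
With fR = 1.37×10⁻⁴ × 605×10³ m = 82.9 m/s:
V = [fR − √((fR)² − 4 fR V_g)]/2 = [82.9 − √(82.9² − 4×82.9×17)]/2 = 23.9 m/s
Supergeostrophic (V > V_g = 17 m/s), as expected around a high.
Converting: 23.9 m/s × 1.944 = 46 knots

46 knots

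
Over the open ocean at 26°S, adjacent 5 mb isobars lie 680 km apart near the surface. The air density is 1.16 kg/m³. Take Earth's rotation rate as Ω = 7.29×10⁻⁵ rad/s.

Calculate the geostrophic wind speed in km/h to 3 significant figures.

Coriolis parameter at 26°S:
f = 2Ω sin φ = 2 × 7.29×10⁻⁵ × sin 26° = 6.39×10⁻⁵ s⁻¹
Pressure gradient: |∂P/∂n| = 500 Pa / 680000 m = 7.35×10⁻⁴ Pa/m
Geostrophic balance (pressure-gradient force = Coriolis force):
V_g = (1/(fρ)) |∂P/∂n| = 7.35×10⁻⁴ / (6.39×10⁻⁵ × 1.16) = 9.92 m/s
Converting: 9.92 m/s × 3.6 = 35.7 km/h

35.7 km/h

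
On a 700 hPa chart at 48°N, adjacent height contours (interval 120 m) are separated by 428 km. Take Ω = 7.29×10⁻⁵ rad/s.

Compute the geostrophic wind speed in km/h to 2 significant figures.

Coriolis parameter at 48°N:
f = 2Ω sin φ = 2 × 7.29×10⁻⁵ × sin 48° = 1.08×10⁻⁴ s⁻¹
Height gradient: |∂Z/∂n| = 120 m / 428000 m = 2.80×10⁻⁴
On a pressure surface, geostrophic balance gives V_g = (g/f)|∂Z/∂n|:
V_g = 9.81 × 2.80×10⁻⁴ / 1.08×10⁻⁴ = 25.4 m/s
Converting: 25.4 m/s × 3.6 = 91 km/h

91 km/h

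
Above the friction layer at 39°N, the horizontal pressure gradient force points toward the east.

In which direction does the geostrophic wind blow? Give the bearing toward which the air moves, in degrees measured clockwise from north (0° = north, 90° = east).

180°

The pressure-gradient force points toward the east (bearing 090°).
Geostrophic balance: in the Northern Hemisphere the Coriolis force deflects motion to the right, so the geostrophic wind blows 90° to the right of the pressure-gradient force (low pressure on the left).
Rotating 090° by 90° clockwise gives 180° — the wind blows toward the south.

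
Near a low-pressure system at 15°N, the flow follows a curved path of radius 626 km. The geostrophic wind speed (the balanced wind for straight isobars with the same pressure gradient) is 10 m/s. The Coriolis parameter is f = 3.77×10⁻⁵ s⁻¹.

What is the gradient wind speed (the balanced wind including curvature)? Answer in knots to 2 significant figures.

15 knots

Around a low, centrifugal force acts outward with Coriolis, so pressure-gradient force balances both:
(1/ρ)|∂P/∂n| = fV + V²/R  →  V² + fR·V − fR·V_g = 0
With fR = 3.77×10⁻⁵ × 626×10³ m = 23.6 m/s:
V = [−fR + √((fR)² + 4 fR V_g)]/2 = [−23.6 + √(23.6² + 4×23.6×10)]/2 = 7.57 m/s
Subgeostrophic (V < V_g = 10 m/s), as expected around a low.
Converting: 7.57 m/s × 1.944 = 15 knots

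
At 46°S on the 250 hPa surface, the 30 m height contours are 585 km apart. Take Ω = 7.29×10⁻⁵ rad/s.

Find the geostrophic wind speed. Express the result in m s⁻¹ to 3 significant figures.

4.80 m s⁻¹

Coriolis parameter at 46°S:
f = 2Ω sin φ = 2 × 7.29×10⁻⁵ × sin 46° = 1.05×10⁻⁴ s⁻¹
Height gradient: |∂Z/∂n| = 30 m / 585000 m = 5.13×10⁻⁵
On a pressure surface, geostrophic balance gives V_g = (g/f)|∂Z/∂n|:
V_g = 9.81 × 5.13×10⁻⁵ / 1.05×10⁻⁴ = 4.80 m/s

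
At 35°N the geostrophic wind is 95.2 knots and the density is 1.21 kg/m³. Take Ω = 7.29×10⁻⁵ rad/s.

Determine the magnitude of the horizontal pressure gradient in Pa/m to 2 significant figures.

5.0×10⁻³ Pa/m

Coriolis parameter at 35°N:
f = 2Ω sin φ = 2 × 7.29×10⁻⁵ × sin 35° = 8.36×10⁻⁵ s⁻¹
Wind speed in SI: 95.2 knots = 49.0 m/s
Geostrophic balance rearranged: |∂P/∂n| = f ρ V_g
|∂P/∂n| = 8.36×10⁻⁵ × 1.21 × 49.0 = 4.96×10⁻³ Pa/m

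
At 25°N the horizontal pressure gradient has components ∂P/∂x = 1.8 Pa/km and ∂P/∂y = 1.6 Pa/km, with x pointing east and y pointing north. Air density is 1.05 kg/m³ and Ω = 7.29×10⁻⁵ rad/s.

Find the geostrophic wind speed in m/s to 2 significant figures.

37 m/s

Coriolis parameter at 25°N:
f = 2Ω sin φ = 2 × 7.29×10⁻⁵ × sin 25° = 6.16×10⁻⁵ s⁻¹
Component geostrophic relations (x east, y north):
u_g = −(1/(fρ)) ∂P/∂y,  v_g = (1/(fρ)) ∂P/∂x
u_g = −(1.6×10⁻³)/(6.16×10⁻⁵ × 1.05) = −24.7 m/s;  v_g = (1.8×10⁻³)/(6.16×10⁻⁵ × 1.05) = 27.8 m/s
|V_g| = √(u_g² + v_g²) = 37.2 m/s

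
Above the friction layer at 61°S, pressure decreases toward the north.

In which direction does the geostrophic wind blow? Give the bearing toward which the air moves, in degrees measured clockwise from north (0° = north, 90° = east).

The pressure-gradient force points toward the north (bearing 000°).
Geostrophic balance: in the Southern Hemisphere the Coriolis force deflects motion to the left, so the geostrophic wind blows 90° to the left of the pressure-gradient force (low pressure on the right).
Rotating 000° by 90° counterclockwise gives 270° — the wind blows toward the west.

270°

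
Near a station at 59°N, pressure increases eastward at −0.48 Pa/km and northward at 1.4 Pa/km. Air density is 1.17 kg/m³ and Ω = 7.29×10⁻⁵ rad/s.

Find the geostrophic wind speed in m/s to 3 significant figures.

10.1 m/s

Coriolis parameter at 59°N:
f = 2Ω sin φ = 2 × 7.29×10⁻⁵ × sin 59° = 1.25×10⁻⁴ s⁻¹
Component geostrophic relations (x east, y north):
u_g = −(1/(fρ)) ∂P/∂y,  v_g = (1/(fρ)) ∂P/∂x
u_g = −(1.4×10⁻³)/(1.25×10⁻⁴ × 1.17) = −9.57 m/s;  v_g = (−0.48×10⁻³)/(1.25×10⁻⁴ × 1.17) = −3.28 m/s
|V_g| = √(u_g² + v_g²) = 10.1 m/s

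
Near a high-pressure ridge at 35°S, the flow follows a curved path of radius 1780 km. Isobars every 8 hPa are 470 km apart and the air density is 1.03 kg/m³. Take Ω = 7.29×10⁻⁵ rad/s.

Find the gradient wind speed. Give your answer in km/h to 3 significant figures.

Coriolis parameter at 35°S:
f = 2Ω sin φ = 2 × 7.29×10⁻⁵ × sin 35° = 8.36×10⁻⁵ s⁻¹
Pressure gradient: |∂P/∂n| = 800 Pa / 470000 m = 1.70×10⁻³ Pa/m
Geostrophic speed: V_g = |∂P/∂n|/(fρ) = 1.70×10⁻³/(8.36×10⁻⁵ × 1.03) = 19.8 m/s
Around a high, pressure-gradient force acts outward with centrifugal, so Coriolis balances both:
fV = (1/ρ)|∂P/∂n| + V²/R  →  V² − fR·V + fR·V_g = 0
With fR = 8.36×10⁻⁵ × 1780×10³ m = 149 m/s:
V = [fR − √((fR)² − 4 fR V_g)]/2 = [149 − √(149² − 4×149×19.8)]/2 = 23.5 m/s
Supergeostrophic (V > V_g = 19.8 m/s), as expected around a high.
Converting: 23.5 m/s × 3.6 = 84.4 km/h

84.4 km/h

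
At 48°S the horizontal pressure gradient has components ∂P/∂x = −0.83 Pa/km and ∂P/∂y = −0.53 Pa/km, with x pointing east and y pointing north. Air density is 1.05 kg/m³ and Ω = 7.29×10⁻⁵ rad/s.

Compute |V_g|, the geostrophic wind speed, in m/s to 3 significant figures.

8.66 m/s

Coriolis parameter at 48°S:
f = 2Ω sin φ = 2 × 7.29×10⁻⁵ × sin 48° = 1.08×10⁻⁴ s⁻¹
In the Southern Hemisphere f is negative: f = −1.08×10⁻⁴ s⁻¹.
Component geostrophic relations (x east, y north):
u_g = −(1/(fρ)) ∂P/∂y,  v_g = (1/(fρ)) ∂P/∂x
u_g = −(−0.53×10⁻³)/(−1.08×10⁻⁴ × 1.05) = −4.66 m/s;  v_g = (−0.83×10⁻³)/(−1.08×10⁻⁴ × 1.05) = 7.30 m/s
|V_g| = √(u_g² + v_g²) = 8.66 m/s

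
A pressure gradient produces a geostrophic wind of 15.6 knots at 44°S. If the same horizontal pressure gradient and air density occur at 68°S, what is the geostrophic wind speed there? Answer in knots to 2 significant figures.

With the same pressure gradient and density, V_g ∝ 1/f ∝ 1/sin φ.
V₂ = V₁ · sin φ₁ / sin φ₂ = 15.6 × sin 44° / sin 68°
V₂ = 15.6 × 0.6947/0.9272 = 12 knots

12 knots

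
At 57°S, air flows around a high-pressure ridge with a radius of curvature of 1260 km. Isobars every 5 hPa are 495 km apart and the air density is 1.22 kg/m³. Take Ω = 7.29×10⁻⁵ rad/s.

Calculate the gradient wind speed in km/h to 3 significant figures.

25.6 km/h

Coriolis parameter at 57°S:
f = 2Ω sin φ = 2 × 7.29×10⁻⁵ × sin 57° = 1.22×10⁻⁴ s⁻¹
Pressure gradient: |∂P/∂n| = 500 Pa / 495000 m = 1.01×10⁻³ Pa/m
Geostrophic speed: V_g = |∂P/∂n|/(fρ) = 1.01×10⁻³/(1.22×10⁻⁴ × 1.22) = 6.77 m/s
Around a high, pressure-gradient force acts outward with centrifugal, so Coriolis balances both:
fV = (1/ρ)|∂P/∂n| + V²/R  →  V² − fR·V + fR·V_g = 0
With fR = 1.22×10⁻⁴ × 1260×10³ m = 154 m/s:
V = [fR − √((fR)² − 4 fR V_g)]/2 = [154 − √(154² − 4×154×6.77)]/2 = 7.1 m/s
Supergeostrophic (V > V_g = 6.77 m/s), as expected around a high.
Converting: 7.1 m/s × 3.6 = 25.6 km/h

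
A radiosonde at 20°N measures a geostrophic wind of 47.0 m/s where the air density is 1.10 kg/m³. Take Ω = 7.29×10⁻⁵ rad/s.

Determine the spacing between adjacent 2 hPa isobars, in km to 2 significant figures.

Coriolis parameter at 20°N:
f = 2Ω sin φ = 2 × 7.29×10⁻⁵ × sin 20° = 4.99×10⁻⁵ s⁻¹
Geostrophic balance rearranged: |∂P/∂n| = f ρ V_g
|∂P/∂n| = 4.99×10⁻⁵ × 1.10 × 47.0 = 2.58×10⁻³ Pa/m
Isobar spacing: Δn = ΔP/|∂P/∂n| = 200 Pa / 2.58×10⁻³ Pa/m = 77577 m ≈ 78 km

78 km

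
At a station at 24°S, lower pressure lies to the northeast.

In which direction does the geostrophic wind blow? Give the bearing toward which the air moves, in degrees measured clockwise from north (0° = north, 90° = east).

The pressure-gradient force points toward the northeast (bearing 045°).
Geostrophic balance: in the Southern Hemisphere the Coriolis force deflects motion to the left, so the geostrophic wind blows 90° to the left of the pressure-gradient force (low pressure on the right).
Rotating 045° by 90° counterclockwise gives 315° — the wind blows toward the northwest.

315°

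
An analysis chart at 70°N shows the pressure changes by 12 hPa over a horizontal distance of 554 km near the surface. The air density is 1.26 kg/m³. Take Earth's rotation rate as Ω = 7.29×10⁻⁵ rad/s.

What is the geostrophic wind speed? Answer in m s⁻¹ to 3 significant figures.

12.5 m s⁻¹

Coriolis parameter at 70°N:
f = 2Ω sin φ = 2 × 7.29×10⁻⁵ × sin 70° = 1.37×10⁻⁴ s⁻¹
Pressure gradient: |∂P/∂n| = 1200 Pa / 554000 m = 2.17×10⁻³ Pa/m
Geostrophic balance (pressure-gradient force = Coriolis force):
V_g = (1/(fρ)) |∂P/∂n| = 2.17×10⁻³ / (1.37×10⁻⁴ × 1.26) = 12.5 m/s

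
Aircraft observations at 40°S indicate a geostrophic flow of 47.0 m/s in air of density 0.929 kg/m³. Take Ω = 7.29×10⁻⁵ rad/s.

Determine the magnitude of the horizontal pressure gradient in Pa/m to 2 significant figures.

4.1×10⁻³ Pa/m

Coriolis parameter at 40°S:
f = 2Ω sin φ = 2 × 7.29×10⁻⁵ × sin 40° = 9.37×10⁻⁵ s⁻¹
Geostrophic balance rearranged: |∂P/∂n| = f ρ V_g
|∂P/∂n| = 9.37×10⁻⁵ × 0.929 × 47.0 = 4.09×10⁻³ Pa/m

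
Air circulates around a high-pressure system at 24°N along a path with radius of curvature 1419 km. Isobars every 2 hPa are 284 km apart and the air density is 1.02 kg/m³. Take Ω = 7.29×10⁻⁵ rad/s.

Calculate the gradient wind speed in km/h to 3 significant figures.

50.2 km/h

Coriolis parameter at 24°N:
f = 2Ω sin φ = 2 × 7.29×10⁻⁵ × sin 24° = 5.93×10⁻⁵ s⁻¹
Pressure gradient: |∂P/∂n| = 200 Pa / 284000 m = 7.04×10⁻⁴ Pa/m
Geostrophic speed: V_g = |∂P/∂n|/(fρ) = 7.04×10⁻⁴/(5.93×10⁻⁵ × 1.02) = 11.6 m/s
Around a high, pressure-gradient force acts outward with centrifugal, so Coriolis balances both:
fV = (1/ρ)|∂P/∂n| + V²/R  →  V² − fR·V + fR·V_g = 0
With fR = 5.93×10⁻⁵ × 1419×10³ m = 84.1 m/s:
V = [fR − √((fR)² − 4 fR V_g)]/2 = [84.1 − √(84.1² − 4×84.1×11.6)]/2 = 14 m/s
Supergeostrophic (V > V_g = 11.6 m/s), as expected around a high.
Converting: 14 m/s × 3.6 = 50.2 km/h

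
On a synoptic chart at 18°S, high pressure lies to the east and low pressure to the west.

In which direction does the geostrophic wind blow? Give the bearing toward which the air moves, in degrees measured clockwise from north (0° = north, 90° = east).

180°

The pressure-gradient force points toward the west (bearing 270°).
Geostrophic balance: in the Southern Hemisphere the Coriolis force deflects motion to the left, so the geostrophic wind blows 90° to the left of the pressure-gradient force (low pressure on the right).
Rotating 270° by 90° counterclockwise gives 180° — the wind blows toward the south.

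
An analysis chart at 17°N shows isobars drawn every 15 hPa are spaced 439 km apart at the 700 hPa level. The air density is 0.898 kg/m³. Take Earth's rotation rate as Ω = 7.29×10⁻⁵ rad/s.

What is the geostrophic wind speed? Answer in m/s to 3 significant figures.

Coriolis parameter at 17°N:
f = 2Ω sin φ = 2 × 7.29×10⁻⁵ × sin 17° = 4.26×10⁻⁵ s⁻¹
Pressure gradient: |∂P/∂n| = 1500 Pa / 439000 m = 3.42×10⁻³ Pa/m
Geostrophic balance (pressure-gradient force = Coriolis force):
V_g = (1/(fρ)) |∂P/∂n| = 3.42×10⁻³ / (4.26×10⁻⁵ × 0.898) = 89.3 m/s

89.3 m/s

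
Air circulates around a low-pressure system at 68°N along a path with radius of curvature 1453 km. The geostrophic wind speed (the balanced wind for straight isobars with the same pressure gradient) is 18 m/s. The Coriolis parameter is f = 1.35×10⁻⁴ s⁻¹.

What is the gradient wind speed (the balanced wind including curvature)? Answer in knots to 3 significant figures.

Around a low, centrifugal force acts outward with Coriolis, so pressure-gradient force balances both:
(1/ρ)|∂P/∂n| = fV + V²/R  →  V² + fR·V − fR·V_g = 0
With fR = 1.35×10⁻⁴ × 1453×10³ m = 196 m/s:
V = [−fR + √((fR)² + 4 fR V_g)]/2 = [−196 + √(196² + 4×196×18)]/2 = 16.6 m/s
Subgeostrophic (V < V_g = 18 m/s), as expected around a low.
Converting: 16.6 m/s × 1.944 = 32.3 knots

32.3 knots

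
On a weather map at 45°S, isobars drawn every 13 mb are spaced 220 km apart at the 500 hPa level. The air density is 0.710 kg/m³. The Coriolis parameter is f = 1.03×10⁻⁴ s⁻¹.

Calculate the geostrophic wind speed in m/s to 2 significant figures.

81 m/s

Pressure gradient: |∂P/∂n| = 1300 Pa / 220000 m = 5.91×10⁻³ Pa/m
Geostrophic balance (pressure-gradient force = Coriolis force):
V_g = (1/(fρ)) |∂P/∂n| = 5.91×10⁻³ / (1.03×10⁻⁴ × 0.710) = 80.8 m/s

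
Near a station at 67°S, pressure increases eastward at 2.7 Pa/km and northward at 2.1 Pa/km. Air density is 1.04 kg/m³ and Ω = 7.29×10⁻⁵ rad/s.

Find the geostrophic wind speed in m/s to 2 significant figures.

25 m/s

Coriolis parameter at 67°S:
f = 2Ω sin φ = 2 × 7.29×10⁻⁵ × sin 67° = 1.34×10⁻⁴ s⁻¹
In the Southern Hemisphere f is negative: f = −1.34×10⁻⁴ s⁻¹.
Component geostrophic relations (x east, y north):
u_g = −(1/(fρ)) ∂P/∂y,  v_g = (1/(fρ)) ∂P/∂x
u_g = −(2.1×10⁻³)/(−1.34×10⁻⁴ × 1.04) = 15.0 m/s;  v_g = (2.7×10⁻³)/(−1.34×10⁻⁴ × 1.04) = −19.3 m/s
|V_g| = √(u_g² + v_g²) = 24.5 m/s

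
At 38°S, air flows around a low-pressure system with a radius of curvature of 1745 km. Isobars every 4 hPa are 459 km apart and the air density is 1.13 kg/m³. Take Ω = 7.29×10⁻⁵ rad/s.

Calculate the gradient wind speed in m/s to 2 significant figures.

8.2 m/s

Coriolis parameter at 38°S:
f = 2Ω sin φ = 2 × 7.29×10⁻⁵ × sin 38° = 8.98×10⁻⁵ s⁻¹
Pressure gradient: |∂P/∂n| = 400 Pa / 459000 m = 8.71×10⁻⁴ Pa/m
Geostrophic speed: V_g = |∂P/∂n|/(fρ) = 8.71×10⁻⁴/(8.98×10⁻⁵ × 1.13) = 8.59 m/s
Around a low, centrifugal force acts outward with Coriolis, so pressure-gradient force balances both:
(1/ρ)|∂P/∂n| = fV + V²/R  →  V² + fR·V − fR·V_g = 0
With fR = 8.98×10⁻⁵ × 1745×10³ m = 157 m/s:
V = [−fR + √((fR)² + 4 fR V_g)]/2 = [−157 + √(157² + 4×157×8.59)]/2 = 8.17 m/s
Subgeostrophic (V < V_g = 8.59 m/s), as expected around a low.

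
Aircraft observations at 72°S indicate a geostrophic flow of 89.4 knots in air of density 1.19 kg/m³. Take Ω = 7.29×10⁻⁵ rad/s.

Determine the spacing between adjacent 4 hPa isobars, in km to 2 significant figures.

Coriolis parameter at 72°S:
f = 2Ω sin φ = 2 × 7.29×10⁻⁵ × sin 72° = 1.39×10⁻⁴ s⁻¹
Wind speed in SI: 89.4 knots = 46.0 m/s
Geostrophic balance rearranged: |∂P/∂n| = f ρ V_g
|∂P/∂n| = 1.39×10⁻⁴ × 1.19 × 46.0 = 7.59×10⁻³ Pa/m
Isobar spacing: Δn = ΔP/|∂P/∂n| = 400 Pa / 7.59×10⁻³ Pa/m = 52708 m ≈ 53 km

53 km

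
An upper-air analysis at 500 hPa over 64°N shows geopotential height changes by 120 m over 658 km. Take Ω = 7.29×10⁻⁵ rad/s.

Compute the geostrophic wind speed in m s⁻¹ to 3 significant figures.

13.7 m s⁻¹

Coriolis parameter at 64°N:
f = 2Ω sin φ = 2 × 7.29×10⁻⁵ × sin 64° = 1.31×10⁻⁴ s⁻¹
Height gradient: |∂Z/∂n| = 120 m / 658000 m = 1.82×10⁻⁴
On a pressure surface, geostrophic balance gives V_g = (g/f)|∂Z/∂n|:
V_g = 9.81 × 1.82×10⁻⁴ / 1.31×10⁻⁴ = 13.7 m/s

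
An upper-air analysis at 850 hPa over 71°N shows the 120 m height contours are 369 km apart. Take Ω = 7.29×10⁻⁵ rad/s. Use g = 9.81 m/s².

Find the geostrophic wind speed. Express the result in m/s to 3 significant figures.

23.1 m/s

Coriolis parameter at 71°N:
f = 2Ω sin φ = 2 × 7.29×10⁻⁵ × sin 71° = 1.38×10⁻⁴ s⁻¹
Height gradient: |∂Z/∂n| = 120 m / 369000 m = 3.25×10⁻⁴
On a pressure surface, geostrophic balance gives V_g = (g/f)|∂Z/∂n|:
V_g = 9.81 × 3.25×10⁻⁴ / 1.38×10⁻⁴ = 23.1 m/s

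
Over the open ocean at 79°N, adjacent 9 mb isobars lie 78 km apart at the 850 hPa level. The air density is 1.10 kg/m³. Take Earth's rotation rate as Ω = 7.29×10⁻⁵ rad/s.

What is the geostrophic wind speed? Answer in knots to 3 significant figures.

Coriolis parameter at 79°N:
f = 2Ω sin φ = 2 × 7.29×10⁻⁵ × sin 79° = 1.43×10⁻⁴ s⁻¹
Pressure gradient: |∂P/∂n| = 900 Pa / 78000 m = 1.15×10⁻² Pa/m
Geostrophic balance (pressure-gradient force = Coriolis force):
V_g = (1/(fρ)) |∂P/∂n| = 1.15×10⁻² / (1.43×10⁻⁴ × 1.10) = 73.3 m/s
Converting: 73.3 m/s × 1.944 = 142 knots

142 knots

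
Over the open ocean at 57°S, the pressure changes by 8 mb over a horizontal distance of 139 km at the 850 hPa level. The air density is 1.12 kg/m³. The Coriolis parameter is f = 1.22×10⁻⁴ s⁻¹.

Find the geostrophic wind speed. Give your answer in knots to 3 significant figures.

Pressure gradient: |∂P/∂n| = 800 Pa / 139000 m = 5.76×10⁻³ Pa/m
Geostrophic balance (pressure-gradient force = Coriolis force):
V_g = (1/(fρ)) |∂P/∂n| = 5.76×10⁻³ / (1.22×10⁻⁴ × 1.12) = 42.1 m/s
Converting: 42.1 m/s × 1.944 = 81.9 knots

81.9 knots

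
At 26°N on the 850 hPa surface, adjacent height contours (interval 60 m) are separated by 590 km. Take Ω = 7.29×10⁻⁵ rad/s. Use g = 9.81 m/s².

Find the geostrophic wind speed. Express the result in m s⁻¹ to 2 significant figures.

16 m s⁻¹

Coriolis parameter at 26°N:
f = 2Ω sin φ = 2 × 7.29×10⁻⁵ × sin 26° = 6.39×10⁻⁵ s⁻¹
Height gradient: |∂Z/∂n| = 60 m / 590000 m = 1.02×10⁻⁴
On a pressure surface, geostrophic balance gives V_g = (g/f)|∂Z/∂n|:
V_g = 9.81 × 1.02×10⁻⁴ / 6.39×10⁻⁵ = 15.6 m/s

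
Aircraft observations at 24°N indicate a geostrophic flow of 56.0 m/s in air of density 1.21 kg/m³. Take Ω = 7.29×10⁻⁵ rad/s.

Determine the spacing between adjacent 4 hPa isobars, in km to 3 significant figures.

Coriolis parameter at 24°N:
f = 2Ω sin φ = 2 × 7.29×10⁻⁵ × sin 24° = 5.93×10⁻⁵ s⁻¹
Geostrophic balance rearranged: |∂P/∂n| = f ρ V_g
|∂P/∂n| = 5.93×10⁻⁵ × 1.21 × 56.0 = 4.02×10⁻³ Pa/m
Isobar spacing: Δn = ΔP/|∂P/∂n| = 400 Pa / 4.02×10⁻³ Pa/m = 99544 m ≈ 99.5 km

99.5 km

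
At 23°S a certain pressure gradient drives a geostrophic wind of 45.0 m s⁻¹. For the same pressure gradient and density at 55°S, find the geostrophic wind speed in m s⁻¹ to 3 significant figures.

With the same pressure gradient and density, V_g ∝ 1/f ∝ 1/sin φ.
V₂ = V₁ · sin φ₁ / sin φ₂ = 45.0 × sin 23° / sin 55°
V₂ = 45.0 × 0.3907/0.8192 = 21.5 m s⁻¹

21.5 m s⁻¹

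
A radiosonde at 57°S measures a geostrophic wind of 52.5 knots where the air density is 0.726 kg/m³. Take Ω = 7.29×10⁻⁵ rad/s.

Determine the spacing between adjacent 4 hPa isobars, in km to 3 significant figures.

Coriolis parameter at 57°S:
f = 2Ω sin φ = 2 × 7.29×10⁻⁵ × sin 57° = 1.22×10⁻⁴ s⁻¹
Wind speed in SI: 52.5 knots = 27.0 m/s
Geostrophic balance rearranged: |∂P/∂n| = f ρ V_g
|∂P/∂n| = 1.22×10⁻⁴ × 0.726 × 27.0 = 2.40×10⁻³ Pa/m
Isobar spacing: Δn = ΔP/|∂P/∂n| = 400 Pa / 2.40×10⁻³ Pa/m = 166831 m ≈ 167 km

167 km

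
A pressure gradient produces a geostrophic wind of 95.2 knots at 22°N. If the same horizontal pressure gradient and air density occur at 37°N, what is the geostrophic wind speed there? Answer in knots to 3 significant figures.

With the same pressure gradient and density, V_g ∝ 1/f ∝ 1/sin φ.
V₂ = V₁ · sin φ₁ / sin φ₂ = 95.2 × sin 22° / sin 37°
V₂ = 95.2 × 0.3746/0.6018 = 59.3 knots

59.3 knots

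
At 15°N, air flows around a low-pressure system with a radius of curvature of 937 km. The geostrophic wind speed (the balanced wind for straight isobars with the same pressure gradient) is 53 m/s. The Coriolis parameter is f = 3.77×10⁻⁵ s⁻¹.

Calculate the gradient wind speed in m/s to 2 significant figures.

Around a low, centrifugal force acts outward with Coriolis, so pressure-gradient force balances both:
(1/ρ)|∂P/∂n| = fV + V²/R  →  V² + fR·V − fR·V_g = 0
With fR = 3.77×10⁻⁵ × 937×10³ m = 35.3 m/s:
V = [−fR + √((fR)² + 4 fR V_g)]/2 = [−35.3 + √(35.3² + 4×35.3×53)]/2 = 29.1 m/s
Subgeostrophic (V < V_g = 53 m/s), as expected around a low.

29 m/s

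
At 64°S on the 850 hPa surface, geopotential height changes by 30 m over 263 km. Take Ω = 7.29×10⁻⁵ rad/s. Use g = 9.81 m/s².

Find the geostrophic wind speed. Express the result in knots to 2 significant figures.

Coriolis parameter at 64°S:
f = 2Ω sin φ = 2 × 7.29×10⁻⁵ × sin 64° = 1.31×10⁻⁴ s⁻¹
Height gradient: |∂Z/∂n| = 30 m / 263000 m = 1.14×10⁻⁴
On a pressure surface, geostrophic balance gives V_g = (g/f)|∂Z/∂n|:
V_g = 9.81 × 1.14×10⁻⁴ / 1.31×10⁻⁴ = 8.54 m/s
Converting: 8.54 m/s × 1.944 = 17 knots

17 knots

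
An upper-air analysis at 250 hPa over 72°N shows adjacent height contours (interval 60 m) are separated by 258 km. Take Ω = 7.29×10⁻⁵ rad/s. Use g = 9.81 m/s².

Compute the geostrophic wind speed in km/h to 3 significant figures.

Coriolis parameter at 72°N:
f = 2Ω sin φ = 2 × 7.29×10⁻⁵ × sin 72° = 1.39×10⁻⁴ s⁻¹
Height gradient: |∂Z/∂n| = 60 m / 258000 m = 2.33×10⁻⁴
On a pressure surface, geostrophic balance gives V_g = (g/f)|∂Z/∂n|:
V_g = 9.81 × 2.33×10⁻⁴ / 1.39×10⁻⁴ = 16.5 m/s
Converting: 16.5 m/s × 3.6 = 59.2 km/h

59.2 km/h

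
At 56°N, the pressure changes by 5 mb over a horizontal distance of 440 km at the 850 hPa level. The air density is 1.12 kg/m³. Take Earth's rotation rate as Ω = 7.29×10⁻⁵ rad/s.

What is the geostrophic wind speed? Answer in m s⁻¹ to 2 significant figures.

Coriolis parameter at 56°N:
f = 2Ω sin φ = 2 × 7.29×10⁻⁵ × sin 56° = 1.21×10⁻⁴ s⁻¹
Pressure gradient: |∂P/∂n| = 500 Pa / 440000 m = 1.14×10⁻³ Pa/m
Geostrophic balance (pressure-gradient force = Coriolis force):
V_g = (1/(fρ)) |∂P/∂n| = 1.14×10⁻³ / (1.21×10⁻⁴ × 1.12) = 8.39 m/s

8.4 m s⁻¹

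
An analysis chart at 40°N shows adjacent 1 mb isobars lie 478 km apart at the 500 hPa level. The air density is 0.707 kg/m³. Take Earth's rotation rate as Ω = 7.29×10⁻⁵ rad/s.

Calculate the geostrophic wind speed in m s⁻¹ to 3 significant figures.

3.16 m s⁻¹

Coriolis parameter at 40°N:
f = 2Ω sin φ = 2 × 7.29×10⁻⁵ × sin 40° = 9.37×10⁻⁵ s⁻¹
Pressure gradient: |∂P/∂n| = 100 Pa / 478000 m = 2.09×10⁻⁴ Pa/m
Geostrophic balance (pressure-gradient force = Coriolis force):
V_g = (1/(fρ)) |∂P/∂n| = 2.09×10⁻⁴ / (9.37×10⁻⁵ × 0.707) = 3.16 m/s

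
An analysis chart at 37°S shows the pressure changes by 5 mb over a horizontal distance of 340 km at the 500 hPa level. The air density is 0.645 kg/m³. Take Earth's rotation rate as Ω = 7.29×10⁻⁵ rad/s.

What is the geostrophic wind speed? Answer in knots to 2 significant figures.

51 knots

Coriolis parameter at 37°S:
f = 2Ω sin φ = 2 × 7.29×10⁻⁵ × sin 37° = 8.77×10⁻⁵ s⁻¹
Pressure gradient: |∂P/∂n| = 500 Pa / 340000 m = 1.47×10⁻³ Pa/m
Geostrophic balance (pressure-gradient force = Coriolis force):
V_g = (1/(fρ)) |∂P/∂n| = 1.47×10⁻³ / (8.77×10⁻⁵ × 0.645) = 26.0 m/s
Converting: 26.0 m/s × 1.944 = 51 knots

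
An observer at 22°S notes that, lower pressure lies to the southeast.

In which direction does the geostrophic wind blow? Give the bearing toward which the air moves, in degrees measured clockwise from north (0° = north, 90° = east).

045°

The pressure-gradient force points toward the southeast (bearing 135°).
Geostrophic balance: in the Southern Hemisphere the Coriolis force deflects motion to the left, so the geostrophic wind blows 90° to the left of the pressure-gradient force (low pressure on the right).
Rotating 135° by 90° counterclockwise gives 045° — the wind blows toward the northeast.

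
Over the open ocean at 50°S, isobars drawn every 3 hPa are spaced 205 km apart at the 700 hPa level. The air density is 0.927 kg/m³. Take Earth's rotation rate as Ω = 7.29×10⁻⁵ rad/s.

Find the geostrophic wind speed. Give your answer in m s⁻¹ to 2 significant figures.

Coriolis parameter at 50°S:
f = 2Ω sin φ = 2 × 7.29×10⁻⁵ × sin 50° = 1.12×10⁻⁴ s⁻¹
Pressure gradient: |∂P/∂n| = 300 Pa / 205000 m = 1.46×10⁻³ Pa/m
Geostrophic balance (pressure-gradient force = Coriolis force):
V_g = (1/(fρ)) |∂P/∂n| = 1.46×10⁻³ / (1.12×10⁻⁴ × 0.927) = 14.1 m/s

14 m s⁻¹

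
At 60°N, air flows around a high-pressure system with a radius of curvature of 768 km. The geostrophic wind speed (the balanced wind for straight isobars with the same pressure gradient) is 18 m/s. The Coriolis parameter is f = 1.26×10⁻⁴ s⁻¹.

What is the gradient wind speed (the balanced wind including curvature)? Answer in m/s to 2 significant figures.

24 m/s

Around a high, pressure-gradient force acts outward with centrifugal, so Coriolis balances both:
fV = (1/ρ)|∂P/∂n| + V²/R  →  V² − fR·V + fR·V_g = 0
With fR = 1.26×10⁻⁴ × 768×10³ m = 96.8 m/s:
V = [fR − √((fR)² − 4 fR V_g)]/2 = [96.8 − √(96.8² − 4×96.8×18)]/2 = 23.9 m/s
Supergeostrophic (V > V_g = 18 m/s), as expected around a high.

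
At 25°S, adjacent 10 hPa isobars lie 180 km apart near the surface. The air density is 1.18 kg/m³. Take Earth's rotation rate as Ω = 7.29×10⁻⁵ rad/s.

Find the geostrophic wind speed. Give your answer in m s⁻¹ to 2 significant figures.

76 m s⁻¹

Coriolis parameter at 25°S:
f = 2Ω sin φ = 2 × 7.29×10⁻⁵ × sin 25° = 6.16×10⁻⁵ s⁻¹
Pressure gradient: |∂P/∂n| = 1000 Pa / 180000 m = 5.56×10⁻³ Pa/m
Geostrophic balance (pressure-gradient force = Coriolis force):
V_g = (1/(fρ)) |∂P/∂n| = 5.56×10⁻³ / (6.16×10⁻⁵ × 1.18) = 76.4 m/s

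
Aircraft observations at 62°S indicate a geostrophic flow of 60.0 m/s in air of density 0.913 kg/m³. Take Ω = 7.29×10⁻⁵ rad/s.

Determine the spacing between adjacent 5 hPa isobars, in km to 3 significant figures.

Coriolis parameter at 62°S:
f = 2Ω sin φ = 2 × 7.29×10⁻⁵ × sin 62° = 1.29×10⁻⁴ s⁻¹
Geostrophic balance rearranged: |∂P/∂n| = f ρ V_g
|∂P/∂n| = 1.29×10⁻⁴ × 0.913 × 60.0 = 7.05×10⁻³ Pa/m
Isobar spacing: Δn = ΔP/|∂P/∂n| = 500 Pa / 7.05×10⁻³ Pa/m = 70902 m ≈ 70.9 km

70.9 km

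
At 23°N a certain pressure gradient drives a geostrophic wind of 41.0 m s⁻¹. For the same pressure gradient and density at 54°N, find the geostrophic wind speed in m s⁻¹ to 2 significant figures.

20 m s⁻¹

With the same pressure gradient and density, V_g ∝ 1/f ∝ 1/sin φ.
V₂ = V₁ · sin φ₁ / sin φ₂ = 41.0 × sin 23° / sin 54°
V₂ = 41.0 × 0.3907/0.8090 = 20 m s⁻¹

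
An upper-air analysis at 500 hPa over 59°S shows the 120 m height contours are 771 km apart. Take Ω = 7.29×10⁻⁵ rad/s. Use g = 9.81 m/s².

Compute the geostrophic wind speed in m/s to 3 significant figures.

Coriolis parameter at 59°S:
f = 2Ω sin φ = 2 × 7.29×10⁻⁵ × sin 59° = 1.25×10⁻⁴ s⁻¹
Height gradient: |∂Z/∂n| = 120 m / 771000 m = 1.56×10⁻⁴
On a pressure surface, geostrophic balance gives V_g = (g/f)|∂Z/∂n|:
V_g = 9.81 × 1.56×10⁻⁴ / 1.25×10⁻⁴ = 12.2 m/s

12.2 m/s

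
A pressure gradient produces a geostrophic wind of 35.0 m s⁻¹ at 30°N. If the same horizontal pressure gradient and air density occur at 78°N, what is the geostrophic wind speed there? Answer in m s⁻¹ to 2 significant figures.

With the same pressure gradient and density, V_g ∝ 1/f ∝ 1/sin φ.
V₂ = V₁ · sin φ₁ / sin φ₂ = 35.0 × sin 30° / sin 78°
V₂ = 35.0 × 0.5000/0.9781 = 18 m s⁻¹

18 m s⁻¹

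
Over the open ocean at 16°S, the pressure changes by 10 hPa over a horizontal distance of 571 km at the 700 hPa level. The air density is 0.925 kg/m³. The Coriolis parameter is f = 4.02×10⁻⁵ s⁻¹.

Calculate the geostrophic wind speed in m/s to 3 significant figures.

Pressure gradient: |∂P/∂n| = 1000 Pa / 571000 m = 1.75×10⁻³ Pa/m
Geostrophic balance (pressure-gradient force = Coriolis force):
V_g = (1/(fρ)) |∂P/∂n| = 1.75×10⁻³ / (4.02×10⁻⁵ × 0.925) = 47.1 m/s

47.1 m/s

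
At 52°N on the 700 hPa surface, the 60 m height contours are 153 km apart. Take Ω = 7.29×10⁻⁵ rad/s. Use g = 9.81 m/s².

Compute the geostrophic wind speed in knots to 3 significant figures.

Coriolis parameter at 52°N:
f = 2Ω sin φ = 2 × 7.29×10⁻⁵ × sin 52° = 1.15×10⁻⁴ s⁻¹
Height gradient: |∂Z/∂n| = 60 m / 153000 m = 3.92×10⁻⁴
On a pressure surface, geostrophic balance gives V_g = (g/f)|∂Z/∂n|:
V_g = 9.81 × 3.92×10⁻⁴ / 1.15×10⁻⁴ = 33.5 m/s
Converting: 33.5 m/s × 1.944 = 65.1 knots

65.1 knots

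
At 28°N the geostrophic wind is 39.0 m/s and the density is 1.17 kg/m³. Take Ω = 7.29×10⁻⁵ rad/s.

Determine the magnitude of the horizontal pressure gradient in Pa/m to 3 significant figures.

3.12×10⁻³ Pa/m

Coriolis parameter at 28°N:
f = 2Ω sin φ = 2 × 7.29×10⁻⁵ × sin 28° = 6.84×10⁻⁵ s⁻¹
Geostrophic balance rearranged: |∂P/∂n| = f ρ V_g
|∂P/∂n| = 6.84×10⁻⁵ × 1.17 × 39.0 = 3.12×10⁻³ Pa/m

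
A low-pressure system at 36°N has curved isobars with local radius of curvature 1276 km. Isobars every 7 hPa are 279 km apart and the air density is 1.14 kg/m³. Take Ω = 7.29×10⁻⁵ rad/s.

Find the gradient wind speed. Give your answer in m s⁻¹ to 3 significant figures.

Coriolis parameter at 36°N:
f = 2Ω sin φ = 2 × 7.29×10⁻⁵ × sin 36° = 8.57×10⁻⁵ s⁻¹
Pressure gradient: |∂P/∂n| = 700 Pa / 279000 m = 2.51×10⁻³ Pa/m
Geostrophic speed: V_g = |∂P/∂n|/(fρ) = 2.51×10⁻³/(8.57×10⁻⁵ × 1.14) = 25.7 m/s
Around a low, centrifugal force acts outward with Coriolis, so pressure-gradient force balances both:
(1/ρ)|∂P/∂n| = fV + V²/R  →  V² + fR·V − fR·V_g = 0
With fR = 8.57×10⁻⁵ × 1276×10³ m = 109 m/s:
V = [−fR + √((fR)² + 4 fR V_g)]/2 = [−109 + √(109² + 4×109×25.7)]/2 = 21.5 m/s
Subgeostrophic (V < V_g = 25.7 m/s), as expected around a low.

21.5 m s⁻¹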